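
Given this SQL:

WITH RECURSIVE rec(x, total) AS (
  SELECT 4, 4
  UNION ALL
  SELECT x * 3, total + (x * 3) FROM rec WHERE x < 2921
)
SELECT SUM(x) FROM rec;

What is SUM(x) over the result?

Base: x=4, total=4.
Iteration 1: 4 < 2921 holds -> x = 4 * 3 = 12, total = 4 + 12 = 16.
Iteration 2: 12 < 2921 holds -> x = 12 * 3 = 36, total = 16 + 36 = 52.
Iteration 3: 36 < 2921 holds -> x = 36 * 3 = 108, total = 52 + 108 = 160.
Iteration 4: 108 < 2921 holds -> x = 108 * 3 = 324, total = 160 + 324 = 484.
Iteration 5: 324 < 2921 holds -> x = 324 * 3 = 972, total = 484 + 972 = 1456.
Iteration 6: 972 < 2921 holds -> x = 972 * 3 = 2916, total = 1456 + 2916 = 4372.
Iteration 7: 2916 < 2921 holds -> x = 2916 * 3 = 8748, total = 4372 + 8748 = 13120.
Iteration 8: 8748 < 2921 fails; recursion stops.
SUM(x) = 4 + 12 + 36 + 108 + 324 + 972 + 2916 + 8748 = 13120.

13120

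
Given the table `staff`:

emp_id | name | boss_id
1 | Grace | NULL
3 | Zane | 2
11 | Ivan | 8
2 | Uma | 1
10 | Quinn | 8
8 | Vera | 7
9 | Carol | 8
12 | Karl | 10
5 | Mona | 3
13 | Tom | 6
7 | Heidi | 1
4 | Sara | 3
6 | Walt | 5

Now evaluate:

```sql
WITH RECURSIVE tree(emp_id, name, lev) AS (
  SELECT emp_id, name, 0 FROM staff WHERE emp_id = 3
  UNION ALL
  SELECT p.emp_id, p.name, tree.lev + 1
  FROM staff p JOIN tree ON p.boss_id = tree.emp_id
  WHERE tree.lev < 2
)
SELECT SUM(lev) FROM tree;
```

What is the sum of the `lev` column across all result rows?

Base: emp_id=3 (Zane) at lev 0.
Iteration 1: rows with boss_id in {3} -> Sara (id 4, lev 1), Mona (id 5, lev 1).
Iteration 2: rows with boss_id in {4,5} -> Walt (id 6, lev 2).
Iteration 3: lev < 2 fails for all current rows; recursion stops.
SUM(lev) = 0 + 1 + 1 + 2 = 4.

4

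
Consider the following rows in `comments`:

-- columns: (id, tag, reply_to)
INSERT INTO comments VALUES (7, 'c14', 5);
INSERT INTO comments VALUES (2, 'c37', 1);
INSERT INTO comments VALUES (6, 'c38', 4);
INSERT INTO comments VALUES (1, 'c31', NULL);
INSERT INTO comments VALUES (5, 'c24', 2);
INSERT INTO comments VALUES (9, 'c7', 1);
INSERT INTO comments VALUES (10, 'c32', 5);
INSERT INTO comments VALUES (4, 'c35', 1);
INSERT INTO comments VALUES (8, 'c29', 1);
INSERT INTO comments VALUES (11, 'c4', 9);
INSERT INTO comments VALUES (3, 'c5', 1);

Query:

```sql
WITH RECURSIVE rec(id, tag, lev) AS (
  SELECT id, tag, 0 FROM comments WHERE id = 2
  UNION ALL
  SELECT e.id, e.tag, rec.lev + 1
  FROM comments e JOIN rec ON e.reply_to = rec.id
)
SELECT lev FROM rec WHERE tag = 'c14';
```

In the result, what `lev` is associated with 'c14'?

Base: id=2 (c37) at lev 0.
Iteration 1: rows with reply_to in {2} -> c24 (id 5, lev 1).
Iteration 2: rows with reply_to in {5} -> c14 (id 7, lev 2), c32 (id 10, lev 2).
Iteration 3: no rows with reply_to in {7,10}; recursion stops.

2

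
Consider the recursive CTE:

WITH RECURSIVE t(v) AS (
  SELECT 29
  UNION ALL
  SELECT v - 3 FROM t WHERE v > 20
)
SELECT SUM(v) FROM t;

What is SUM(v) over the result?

Base: v=29.
Iteration 1: 29 > 20 holds -> v = 29 - 3 = 26.
Iteration 2: 26 > 20 holds -> v = 26 - 3 = 23.
Iteration 3: 23 > 20 holds -> v = 23 - 3 = 20.
Iteration 4: 20 > 20 fails; recursion stops.
SUM(v) = 29 + 26 + 23 + 20 = 98.

98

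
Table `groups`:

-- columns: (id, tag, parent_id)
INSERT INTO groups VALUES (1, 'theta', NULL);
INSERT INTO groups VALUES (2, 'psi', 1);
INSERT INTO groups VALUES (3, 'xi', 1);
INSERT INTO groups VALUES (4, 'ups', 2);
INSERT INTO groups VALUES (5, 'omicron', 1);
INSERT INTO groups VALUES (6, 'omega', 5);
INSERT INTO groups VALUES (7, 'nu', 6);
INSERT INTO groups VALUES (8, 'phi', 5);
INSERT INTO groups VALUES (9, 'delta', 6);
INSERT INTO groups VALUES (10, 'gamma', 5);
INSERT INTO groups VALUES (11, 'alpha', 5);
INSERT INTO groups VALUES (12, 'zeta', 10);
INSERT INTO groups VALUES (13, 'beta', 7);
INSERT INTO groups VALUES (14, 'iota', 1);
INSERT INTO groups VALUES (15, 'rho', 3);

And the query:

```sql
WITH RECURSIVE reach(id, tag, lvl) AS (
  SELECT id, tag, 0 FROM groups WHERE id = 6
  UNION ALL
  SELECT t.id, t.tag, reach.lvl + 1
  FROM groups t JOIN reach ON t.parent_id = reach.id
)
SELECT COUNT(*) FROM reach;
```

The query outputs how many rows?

4

Base: id=6 (omega) at lvl 0.
Iteration 1: rows with parent_id in {6} -> nu (id 7, lvl 1), delta (id 9, lvl 1).
Iteration 2: rows with parent_id in {7,9} -> beta (id 13, lvl 2).
Iteration 3: no rows with parent_id in {13}; recursion stops.
Total rows emitted: 4.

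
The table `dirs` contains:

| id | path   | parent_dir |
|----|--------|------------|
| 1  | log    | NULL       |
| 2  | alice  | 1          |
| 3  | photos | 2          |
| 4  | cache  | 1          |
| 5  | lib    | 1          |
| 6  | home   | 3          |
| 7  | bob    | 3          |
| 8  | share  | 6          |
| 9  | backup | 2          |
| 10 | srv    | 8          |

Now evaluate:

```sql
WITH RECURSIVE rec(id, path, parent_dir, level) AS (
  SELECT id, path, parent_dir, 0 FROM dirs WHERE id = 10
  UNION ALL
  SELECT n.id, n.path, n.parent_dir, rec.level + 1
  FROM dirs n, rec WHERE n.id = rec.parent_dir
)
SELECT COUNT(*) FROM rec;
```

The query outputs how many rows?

Base: id=10 (srv), parent_dir=8, level 0.
Iteration 1: join on id=8 -> share (id 8, parent_dir=6, level 1).
Iteration 2: join on id=6 -> home (id 6, parent_dir=3, level 2).
Iteration 3: join on id=3 -> photos (id 3, parent_dir=2, level 3).
Iteration 4: join on id=2 -> alice (id 2, parent_dir=1, level 4).
Iteration 5: join on id=1 -> log (id 1, parent_dir=NULL, level 5).
Iteration 6: parent_dir is NULL; no match; recursion stops.
Total rows emitted: 6.

6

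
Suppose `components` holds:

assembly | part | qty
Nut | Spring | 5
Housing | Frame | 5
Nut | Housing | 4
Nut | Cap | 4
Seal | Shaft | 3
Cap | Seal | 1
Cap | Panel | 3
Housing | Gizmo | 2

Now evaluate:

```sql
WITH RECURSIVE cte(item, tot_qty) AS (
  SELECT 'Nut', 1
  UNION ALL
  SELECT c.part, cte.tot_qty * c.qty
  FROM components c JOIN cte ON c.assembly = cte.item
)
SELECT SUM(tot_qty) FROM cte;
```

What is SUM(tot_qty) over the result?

Base: (Nut, tot_qty=1).
Iteration 1: components of {Nut} -> Cap = 1*4 = 4, Housing = 1*4 = 4, Spring = 1*5 = 5.
Iteration 2: components of {Cap,Housing,Spring} -> Frame = 4*5 = 20, Gizmo = 4*2 = 8, Panel = 4*3 = 12, Seal = 4*1 = 4.
Iteration 3: components of {Frame,Gizmo,Panel,Seal} -> Shaft = 4*3 = 12.
Iteration 4: no further components; recursion stops.
SUM(tot_qty) = 1 + 4 + 5 + 4 + 4 + 12 + 8 + 20 + 12 = 70.

70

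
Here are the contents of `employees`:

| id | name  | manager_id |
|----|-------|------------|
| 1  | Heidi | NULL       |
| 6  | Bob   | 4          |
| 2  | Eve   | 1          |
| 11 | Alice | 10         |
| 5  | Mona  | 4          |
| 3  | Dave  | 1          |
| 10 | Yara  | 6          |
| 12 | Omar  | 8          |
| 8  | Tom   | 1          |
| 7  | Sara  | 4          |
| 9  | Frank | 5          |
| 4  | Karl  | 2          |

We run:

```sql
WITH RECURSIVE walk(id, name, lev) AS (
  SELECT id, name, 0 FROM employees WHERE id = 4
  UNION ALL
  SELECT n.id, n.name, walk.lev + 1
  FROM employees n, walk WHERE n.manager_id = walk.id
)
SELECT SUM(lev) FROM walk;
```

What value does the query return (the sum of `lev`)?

Base: id=4 (Karl) at lev 0.
Iteration 1: rows with manager_id in {4} -> Mona (id 5, lev 1), Bob (id 6, lev 1), Sara (id 7, lev 1).
Iteration 2: rows with manager_id in {5,6,7} -> Frank (id 9, lev 2), Yara (id 10, lev 2).
Iteration 3: rows with manager_id in {9,10} -> Alice (id 11, lev 3).
Iteration 4: no rows with manager_id in {11}; recursion stops.
SUM(lev) = 0 + 1 + 1 + 1 + 2 + 2 + 3 = 10.

10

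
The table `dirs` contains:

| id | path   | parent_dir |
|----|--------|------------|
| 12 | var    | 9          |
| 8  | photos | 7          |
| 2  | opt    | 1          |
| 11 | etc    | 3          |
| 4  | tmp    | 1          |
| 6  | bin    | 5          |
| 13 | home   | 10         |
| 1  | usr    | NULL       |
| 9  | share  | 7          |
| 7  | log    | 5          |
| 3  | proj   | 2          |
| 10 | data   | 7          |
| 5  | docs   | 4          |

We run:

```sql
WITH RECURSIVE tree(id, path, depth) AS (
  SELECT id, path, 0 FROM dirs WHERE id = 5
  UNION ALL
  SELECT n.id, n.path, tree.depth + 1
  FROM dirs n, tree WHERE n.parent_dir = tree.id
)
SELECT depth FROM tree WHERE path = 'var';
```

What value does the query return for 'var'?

Base: id=5 (docs) at depth 0.
Iteration 1: rows with parent_dir in {5} -> bin (id 6, depth 1), log (id 7, depth 1).
Iteration 2: rows with parent_dir in {6,7} -> photos (id 8, depth 2), share (id 9, depth 2), data (id 10, depth 2).
Iteration 3: rows with parent_dir in {8,9,10} -> var (id 12, depth 3), home (id 13, depth 3).
Iteration 4: no rows with parent_dir in {12,13}; recursion stops.

3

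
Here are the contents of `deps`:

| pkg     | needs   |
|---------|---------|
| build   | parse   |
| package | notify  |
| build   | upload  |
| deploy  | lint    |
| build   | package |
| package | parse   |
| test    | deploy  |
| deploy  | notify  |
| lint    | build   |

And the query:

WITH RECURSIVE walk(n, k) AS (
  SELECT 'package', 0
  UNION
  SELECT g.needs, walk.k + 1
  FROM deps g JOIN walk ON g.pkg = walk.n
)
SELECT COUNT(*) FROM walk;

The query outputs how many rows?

3

Base: (package, k=0).
Iteration 1: edges from {package} -> (notify, k=1), (parse, k=1).
Iteration 2: no outgoing edges from {notify,parse}; recursion stops.
Total rows emitted: 3.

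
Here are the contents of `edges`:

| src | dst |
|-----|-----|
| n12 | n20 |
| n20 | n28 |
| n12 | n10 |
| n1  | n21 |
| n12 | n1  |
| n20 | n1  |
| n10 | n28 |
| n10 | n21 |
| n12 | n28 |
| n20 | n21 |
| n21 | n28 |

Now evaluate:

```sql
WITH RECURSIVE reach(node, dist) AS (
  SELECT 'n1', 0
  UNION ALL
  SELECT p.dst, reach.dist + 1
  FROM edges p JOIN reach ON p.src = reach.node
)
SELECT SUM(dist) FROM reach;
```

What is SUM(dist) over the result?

3

Base: (n1, dist=0).
Iteration 1: edges from {n1} -> (n21, dist=1).
Iteration 2: edges from {n21} -> (n28, dist=2).
Iteration 3: no outgoing edges from {n28}; recursion stops.
SUM(dist) = 0 + 1 + 2 = 3.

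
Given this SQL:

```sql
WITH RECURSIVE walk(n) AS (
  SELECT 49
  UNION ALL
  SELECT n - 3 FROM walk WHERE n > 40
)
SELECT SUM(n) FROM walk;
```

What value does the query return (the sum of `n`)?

178

Base: n=49.
Iteration 1: 49 > 40 holds -> n = 49 - 3 = 46.
Iteration 2: 46 > 40 holds -> n = 46 - 3 = 43.
Iteration 3: 43 > 40 holds -> n = 43 - 3 = 40.
Iteration 4: 40 > 40 fails; recursion stops.
SUM(n) = 49 + 46 + 43 + 40 = 178.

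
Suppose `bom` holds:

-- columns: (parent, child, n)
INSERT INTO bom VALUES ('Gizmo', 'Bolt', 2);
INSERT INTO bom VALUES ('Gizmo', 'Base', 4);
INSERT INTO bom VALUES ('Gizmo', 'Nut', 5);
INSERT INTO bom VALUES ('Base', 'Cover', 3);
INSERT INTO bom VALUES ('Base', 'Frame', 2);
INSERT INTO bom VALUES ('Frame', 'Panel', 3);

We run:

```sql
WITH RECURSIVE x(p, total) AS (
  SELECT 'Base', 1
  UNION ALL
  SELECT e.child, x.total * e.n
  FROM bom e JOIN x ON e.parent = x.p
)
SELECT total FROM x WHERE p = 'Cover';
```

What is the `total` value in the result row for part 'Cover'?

3

Base: (Base, total=1).
Iteration 1: components of {Base} -> Cover = 1*3 = 3, Frame = 1*2 = 2.
Iteration 2: components of {Cover,Frame} -> Panel = 2*3 = 6.
Iteration 3: no further components; recursion stops.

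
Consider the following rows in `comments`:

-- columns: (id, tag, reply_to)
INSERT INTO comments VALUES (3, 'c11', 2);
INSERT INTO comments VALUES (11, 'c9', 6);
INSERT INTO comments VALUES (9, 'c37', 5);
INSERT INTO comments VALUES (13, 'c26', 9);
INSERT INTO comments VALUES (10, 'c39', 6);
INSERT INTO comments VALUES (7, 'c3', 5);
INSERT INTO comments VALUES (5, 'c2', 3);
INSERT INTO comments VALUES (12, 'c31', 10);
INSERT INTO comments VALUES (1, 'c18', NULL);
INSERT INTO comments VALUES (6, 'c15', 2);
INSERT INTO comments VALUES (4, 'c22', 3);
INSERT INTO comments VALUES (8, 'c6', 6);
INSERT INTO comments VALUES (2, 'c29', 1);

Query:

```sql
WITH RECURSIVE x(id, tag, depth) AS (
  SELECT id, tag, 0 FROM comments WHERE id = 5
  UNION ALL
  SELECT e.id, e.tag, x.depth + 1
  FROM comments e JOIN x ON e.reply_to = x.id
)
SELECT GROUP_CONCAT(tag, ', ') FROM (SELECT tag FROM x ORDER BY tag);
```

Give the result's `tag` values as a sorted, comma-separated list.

Base: id=5 (c2) at depth 0.
Iteration 1: rows with reply_to in {5} -> c3 (id 7, depth 1), c37 (id 9, depth 1).
Iteration 2: rows with reply_to in {7,9} -> c26 (id 13, depth 2).
Iteration 3: no rows with reply_to in {13}; recursion stops.

c2, c26, c3, c37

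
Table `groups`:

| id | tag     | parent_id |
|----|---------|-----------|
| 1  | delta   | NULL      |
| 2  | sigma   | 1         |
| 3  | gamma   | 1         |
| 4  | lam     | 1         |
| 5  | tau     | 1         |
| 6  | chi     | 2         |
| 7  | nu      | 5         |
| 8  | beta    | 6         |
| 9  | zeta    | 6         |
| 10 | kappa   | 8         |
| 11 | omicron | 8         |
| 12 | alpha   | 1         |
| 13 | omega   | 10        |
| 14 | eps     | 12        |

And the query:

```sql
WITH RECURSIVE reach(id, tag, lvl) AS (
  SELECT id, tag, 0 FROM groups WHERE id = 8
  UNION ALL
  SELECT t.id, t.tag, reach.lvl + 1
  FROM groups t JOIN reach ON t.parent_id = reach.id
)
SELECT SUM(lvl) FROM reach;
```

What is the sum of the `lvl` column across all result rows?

Base: id=8 (beta) at lvl 0.
Iteration 1: rows with parent_id in {8} -> kappa (id 10, lvl 1), omicron (id 11, lvl 1).
Iteration 2: rows with parent_id in {10,11} -> omega (id 13, lvl 2).
Iteration 3: no rows with parent_id in {13}; recursion stops.
SUM(lvl) = 0 + 1 + 1 + 2 = 4.

4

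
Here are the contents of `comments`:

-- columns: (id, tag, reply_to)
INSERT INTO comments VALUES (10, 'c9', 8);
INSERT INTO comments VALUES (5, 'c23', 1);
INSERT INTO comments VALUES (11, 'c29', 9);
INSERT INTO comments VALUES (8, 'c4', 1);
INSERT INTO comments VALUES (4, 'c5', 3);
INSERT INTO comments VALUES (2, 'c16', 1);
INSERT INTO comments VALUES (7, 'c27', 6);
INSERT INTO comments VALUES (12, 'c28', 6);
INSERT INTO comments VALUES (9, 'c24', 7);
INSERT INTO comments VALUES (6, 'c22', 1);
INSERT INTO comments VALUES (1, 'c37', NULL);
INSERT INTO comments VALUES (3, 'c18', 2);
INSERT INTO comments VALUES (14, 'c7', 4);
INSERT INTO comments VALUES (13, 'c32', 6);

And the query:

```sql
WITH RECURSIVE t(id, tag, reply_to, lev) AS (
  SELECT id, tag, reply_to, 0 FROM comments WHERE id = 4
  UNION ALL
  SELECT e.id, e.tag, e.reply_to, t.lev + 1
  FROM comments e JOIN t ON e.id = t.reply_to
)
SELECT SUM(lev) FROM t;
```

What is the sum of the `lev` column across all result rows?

Base: id=4 (c5), reply_to=3, lev 0.
Iteration 1: join on id=3 -> c18 (id 3, reply_to=2, lev 1).
Iteration 2: join on id=2 -> c16 (id 2, reply_to=1, lev 2).
Iteration 3: join on id=1 -> c37 (id 1, reply_to=NULL, lev 3).
Iteration 4: reply_to is NULL; no match; recursion stops.
SUM(lev) = 0 + 1 + 2 + 3 = 6.

6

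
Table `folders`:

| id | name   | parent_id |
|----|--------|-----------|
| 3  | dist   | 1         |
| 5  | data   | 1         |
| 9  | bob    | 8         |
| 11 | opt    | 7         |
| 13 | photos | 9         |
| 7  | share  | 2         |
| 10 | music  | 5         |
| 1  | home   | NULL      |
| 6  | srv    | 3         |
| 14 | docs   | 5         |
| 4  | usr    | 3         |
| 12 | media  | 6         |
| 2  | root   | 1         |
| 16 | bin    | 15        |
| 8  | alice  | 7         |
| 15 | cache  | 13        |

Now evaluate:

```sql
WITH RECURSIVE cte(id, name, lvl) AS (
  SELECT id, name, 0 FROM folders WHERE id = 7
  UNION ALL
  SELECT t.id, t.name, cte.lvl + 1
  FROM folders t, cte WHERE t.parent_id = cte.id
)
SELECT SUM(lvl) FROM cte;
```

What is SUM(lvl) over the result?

16

Base: id=7 (share) at lvl 0.
Iteration 1: rows with parent_id in {7} -> alice (id 8, lvl 1), opt (id 11, lvl 1).
Iteration 2: rows with parent_id in {8,11} -> bob (id 9, lvl 2).
Iteration 3: rows with parent_id in {9} -> photos (id 13, lvl 3).
Iteration 4: rows with parent_id in {13} -> cache (id 15, lvl 4).
Iteration 5: rows with parent_id in {15} -> bin (id 16, lvl 5).
Iteration 6: no rows with parent_id in {16}; recursion stops.
SUM(lvl) = 0 + 1 + 1 + 2 + 3 + 4 + 5 = 16.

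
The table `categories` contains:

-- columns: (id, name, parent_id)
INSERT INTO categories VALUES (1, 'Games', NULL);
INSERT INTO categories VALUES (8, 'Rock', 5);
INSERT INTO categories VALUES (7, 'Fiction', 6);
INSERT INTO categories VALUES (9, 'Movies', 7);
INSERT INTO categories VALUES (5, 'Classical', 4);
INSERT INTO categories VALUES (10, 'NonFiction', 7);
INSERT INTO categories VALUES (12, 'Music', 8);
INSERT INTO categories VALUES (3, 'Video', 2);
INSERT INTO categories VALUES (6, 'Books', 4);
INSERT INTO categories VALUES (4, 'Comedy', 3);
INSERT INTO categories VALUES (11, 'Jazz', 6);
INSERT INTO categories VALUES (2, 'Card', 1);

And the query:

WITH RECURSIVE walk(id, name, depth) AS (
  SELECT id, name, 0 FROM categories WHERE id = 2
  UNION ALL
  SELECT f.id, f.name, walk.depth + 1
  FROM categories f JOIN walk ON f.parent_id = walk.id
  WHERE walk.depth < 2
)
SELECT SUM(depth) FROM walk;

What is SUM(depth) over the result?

Base: id=2 (Card) at depth 0.
Iteration 1: rows with parent_id in {2} -> Video (id 3, depth 1).
Iteration 2: rows with parent_id in {3} -> Comedy (id 4, depth 2).
Iteration 3: depth < 2 fails for all current rows; recursion stops.
SUM(depth) = 0 + 1 + 2 = 3.

3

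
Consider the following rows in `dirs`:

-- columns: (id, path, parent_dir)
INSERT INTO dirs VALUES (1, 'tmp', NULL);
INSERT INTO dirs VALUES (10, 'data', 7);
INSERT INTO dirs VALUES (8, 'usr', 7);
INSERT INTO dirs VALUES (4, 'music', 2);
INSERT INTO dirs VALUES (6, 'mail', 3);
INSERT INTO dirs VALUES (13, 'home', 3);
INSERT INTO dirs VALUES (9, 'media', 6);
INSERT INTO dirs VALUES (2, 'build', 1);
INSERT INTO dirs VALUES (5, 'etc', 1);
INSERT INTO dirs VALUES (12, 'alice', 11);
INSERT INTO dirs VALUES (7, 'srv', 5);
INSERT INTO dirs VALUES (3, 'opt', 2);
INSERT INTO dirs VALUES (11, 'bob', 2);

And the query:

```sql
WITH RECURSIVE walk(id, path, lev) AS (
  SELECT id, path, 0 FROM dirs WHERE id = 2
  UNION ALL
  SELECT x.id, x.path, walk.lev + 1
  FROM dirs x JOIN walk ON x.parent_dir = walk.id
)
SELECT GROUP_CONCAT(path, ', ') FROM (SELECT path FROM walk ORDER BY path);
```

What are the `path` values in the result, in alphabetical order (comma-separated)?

alice, bob, build, home, mail, media, music, opt

Base: id=2 (build) at lev 0.
Iteration 1: rows with parent_dir in {2} -> opt (id 3, lev 1), music (id 4, lev 1), bob (id 11, lev 1).
Iteration 2: rows with parent_dir in {3,4,11} -> mail (id 6, lev 2), alice (id 12, lev 2), home (id 13, lev 2).
Iteration 3: rows with parent_dir in {6,12,13} -> media (id 9, lev 3).
Iteration 4: no rows with parent_dir in {9}; recursion stops.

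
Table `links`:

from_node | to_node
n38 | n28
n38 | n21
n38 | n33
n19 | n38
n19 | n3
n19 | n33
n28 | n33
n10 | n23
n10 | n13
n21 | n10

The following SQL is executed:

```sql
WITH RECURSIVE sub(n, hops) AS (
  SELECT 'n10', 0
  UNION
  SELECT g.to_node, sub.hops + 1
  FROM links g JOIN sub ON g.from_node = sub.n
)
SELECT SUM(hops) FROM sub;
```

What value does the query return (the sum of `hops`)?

2

Base: (n10, hops=0).
Iteration 1: edges from {n10} -> (n13, hops=1), (n23, hops=1).
Iteration 2: no outgoing edges from {n13,n23}; recursion stops.
SUM(hops) = 0 + 1 + 1 = 2.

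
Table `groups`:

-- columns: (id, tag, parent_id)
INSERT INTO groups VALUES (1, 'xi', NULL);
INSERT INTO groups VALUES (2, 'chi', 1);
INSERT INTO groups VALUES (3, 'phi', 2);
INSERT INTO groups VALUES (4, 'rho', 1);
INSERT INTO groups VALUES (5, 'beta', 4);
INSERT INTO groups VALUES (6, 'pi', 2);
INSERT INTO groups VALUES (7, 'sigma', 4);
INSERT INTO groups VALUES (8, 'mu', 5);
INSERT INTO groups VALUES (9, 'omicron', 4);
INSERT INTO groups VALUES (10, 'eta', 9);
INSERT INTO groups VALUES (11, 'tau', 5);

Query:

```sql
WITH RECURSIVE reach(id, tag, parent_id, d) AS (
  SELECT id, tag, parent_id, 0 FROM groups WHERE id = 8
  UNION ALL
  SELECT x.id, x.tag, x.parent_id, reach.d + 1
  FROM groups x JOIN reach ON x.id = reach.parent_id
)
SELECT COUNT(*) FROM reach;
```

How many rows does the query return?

4

Base: id=8 (mu), parent_id=5, d 0.
Iteration 1: join on id=5 -> beta (id 5, parent_id=4, d 1).
Iteration 2: join on id=4 -> rho (id 4, parent_id=1, d 2).
Iteration 3: join on id=1 -> xi (id 1, parent_id=NULL, d 3).
Iteration 4: parent_id is NULL; no match; recursion stops.
Total rows emitted: 4.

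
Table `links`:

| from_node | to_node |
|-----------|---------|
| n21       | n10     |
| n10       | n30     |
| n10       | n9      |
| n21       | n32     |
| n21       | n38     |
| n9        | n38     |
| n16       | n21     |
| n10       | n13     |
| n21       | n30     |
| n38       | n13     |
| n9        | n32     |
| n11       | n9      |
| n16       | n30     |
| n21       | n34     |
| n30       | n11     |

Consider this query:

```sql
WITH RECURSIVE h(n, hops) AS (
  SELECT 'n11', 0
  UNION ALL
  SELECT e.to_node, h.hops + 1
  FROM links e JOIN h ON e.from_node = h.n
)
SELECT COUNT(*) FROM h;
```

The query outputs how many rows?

5

Base: (n11, hops=0).
Iteration 1: edges from {n11} -> (n9, hops=1).
Iteration 2: edges from {n9} -> (n32, hops=2), (n38, hops=2).
Iteration 3: edges from {n32,n38} -> (n13, hops=3).
Iteration 4: no outgoing edges from {n13}; recursion stops.
Total rows emitted: 5.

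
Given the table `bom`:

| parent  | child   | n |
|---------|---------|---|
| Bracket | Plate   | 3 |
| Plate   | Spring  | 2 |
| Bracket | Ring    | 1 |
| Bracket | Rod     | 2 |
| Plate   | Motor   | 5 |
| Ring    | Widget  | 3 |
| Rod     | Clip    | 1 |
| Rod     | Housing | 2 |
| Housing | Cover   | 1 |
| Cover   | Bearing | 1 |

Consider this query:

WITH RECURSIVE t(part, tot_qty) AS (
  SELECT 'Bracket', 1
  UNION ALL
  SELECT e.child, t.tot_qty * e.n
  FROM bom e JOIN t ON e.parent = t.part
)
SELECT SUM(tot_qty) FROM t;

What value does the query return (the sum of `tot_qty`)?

45

Base: (Bracket, tot_qty=1).
Iteration 1: components of {Bracket} -> Plate = 1*3 = 3, Ring = 1*1 = 1, Rod = 1*2 = 2.
Iteration 2: components of {Plate,Ring,Rod} -> Clip = 2*1 = 2, Housing = 2*2 = 4, Motor = 3*5 = 15, Spring = 3*2 = 6, Widget = 1*3 = 3.
Iteration 3: components of {Clip,Housing,Motor,Spring,Widget} -> Cover = 4*1 = 4.
Iteration 4: components of {Cover} -> Bearing = 4*1 = 4.
Iteration 5: no further components; recursion stops.
SUM(tot_qty) = 1 + 3 + 1 + 2 + 6 + 15 + 3 + 2 + 4 + 4 + 4 = 45.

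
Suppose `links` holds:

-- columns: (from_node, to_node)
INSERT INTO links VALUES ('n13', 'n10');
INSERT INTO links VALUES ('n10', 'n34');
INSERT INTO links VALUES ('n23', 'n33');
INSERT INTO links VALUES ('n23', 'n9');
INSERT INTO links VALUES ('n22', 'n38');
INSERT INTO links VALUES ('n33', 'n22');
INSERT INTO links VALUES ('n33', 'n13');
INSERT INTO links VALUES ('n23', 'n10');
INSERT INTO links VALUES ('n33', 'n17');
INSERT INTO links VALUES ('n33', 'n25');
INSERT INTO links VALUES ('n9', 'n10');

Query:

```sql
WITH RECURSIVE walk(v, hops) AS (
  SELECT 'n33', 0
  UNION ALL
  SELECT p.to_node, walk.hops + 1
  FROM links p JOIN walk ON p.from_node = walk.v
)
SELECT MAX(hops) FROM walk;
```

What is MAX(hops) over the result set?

Base: (n33, hops=0).
Iteration 1: edges from {n33} -> (n13, hops=1), (n17, hops=1), (n22, hops=1), (n25, hops=1).
Iteration 2: edges from {n13,n17,n22,n25} -> (n10, hops=2), (n38, hops=2).
Iteration 3: edges from {n10,n38} -> (n34, hops=3).
Iteration 4: no outgoing edges from {n34}; recursion stops.
hops values: 0, 1, 1, 1, 1, 2, 2, 3; the maximum is 3.

3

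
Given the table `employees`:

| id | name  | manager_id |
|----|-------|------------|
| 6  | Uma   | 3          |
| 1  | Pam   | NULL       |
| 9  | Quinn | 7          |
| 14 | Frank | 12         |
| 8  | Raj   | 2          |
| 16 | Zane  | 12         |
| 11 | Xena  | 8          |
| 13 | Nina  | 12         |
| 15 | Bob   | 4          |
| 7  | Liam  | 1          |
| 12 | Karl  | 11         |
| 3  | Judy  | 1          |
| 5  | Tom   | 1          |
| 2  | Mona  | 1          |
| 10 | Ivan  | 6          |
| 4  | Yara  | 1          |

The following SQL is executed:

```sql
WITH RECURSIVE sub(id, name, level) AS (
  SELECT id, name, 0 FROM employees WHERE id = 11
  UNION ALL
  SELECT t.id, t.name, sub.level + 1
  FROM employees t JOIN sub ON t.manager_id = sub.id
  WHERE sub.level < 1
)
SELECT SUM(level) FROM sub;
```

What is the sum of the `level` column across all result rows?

1

Base: id=11 (Xena) at level 0.
Iteration 1: rows with manager_id in {11} -> Karl (id 12, level 1).
Iteration 2: level < 1 fails for all current rows; recursion stops.
SUM(level) = 0 + 1 = 1.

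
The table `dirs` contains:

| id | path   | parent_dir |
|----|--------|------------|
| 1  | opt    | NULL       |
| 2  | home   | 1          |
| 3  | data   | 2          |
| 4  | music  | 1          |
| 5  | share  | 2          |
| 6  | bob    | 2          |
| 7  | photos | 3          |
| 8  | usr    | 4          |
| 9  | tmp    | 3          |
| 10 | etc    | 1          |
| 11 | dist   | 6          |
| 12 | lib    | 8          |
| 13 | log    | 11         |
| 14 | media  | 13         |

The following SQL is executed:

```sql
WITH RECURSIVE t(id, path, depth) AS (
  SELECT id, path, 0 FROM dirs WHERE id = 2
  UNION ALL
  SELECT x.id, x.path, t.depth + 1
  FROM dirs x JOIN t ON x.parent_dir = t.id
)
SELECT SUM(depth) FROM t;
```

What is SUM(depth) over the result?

16

Base: id=2 (home) at depth 0.
Iteration 1: rows with parent_dir in {2} -> data (id 3, depth 1), share (id 5, depth 1), bob (id 6, depth 1).
Iteration 2: rows with parent_dir in {3,5,6} -> photos (id 7, depth 2), tmp (id 9, depth 2), dist (id 11, depth 2).
Iteration 3: rows with parent_dir in {7,9,11} -> log (id 13, depth 3).
Iteration 4: rows with parent_dir in {13} -> media (id 14, depth 4).
Iteration 5: no rows with parent_dir in {14}; recursion stops.
SUM(depth) = 0 + 1 + 1 + 1 + 2 + 2 + 2 + 3 + 4 = 16.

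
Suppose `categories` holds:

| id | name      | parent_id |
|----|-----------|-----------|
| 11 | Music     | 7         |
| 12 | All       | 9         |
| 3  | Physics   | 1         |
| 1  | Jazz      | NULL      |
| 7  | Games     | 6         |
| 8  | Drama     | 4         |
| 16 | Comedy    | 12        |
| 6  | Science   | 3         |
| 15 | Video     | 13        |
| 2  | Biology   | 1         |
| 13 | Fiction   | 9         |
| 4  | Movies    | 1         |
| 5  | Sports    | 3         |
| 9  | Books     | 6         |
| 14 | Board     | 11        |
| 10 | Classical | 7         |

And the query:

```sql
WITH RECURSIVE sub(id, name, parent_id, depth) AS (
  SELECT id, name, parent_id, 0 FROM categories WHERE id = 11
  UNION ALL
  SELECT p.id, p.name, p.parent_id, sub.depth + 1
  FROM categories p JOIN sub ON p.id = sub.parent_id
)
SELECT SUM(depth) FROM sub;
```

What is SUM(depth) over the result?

Base: id=11 (Music), parent_id=7, depth 0.
Iteration 1: join on id=7 -> Games (id 7, parent_id=6, depth 1).
Iteration 2: join on id=6 -> Science (id 6, parent_id=3, depth 2).
Iteration 3: join on id=3 -> Physics (id 3, parent_id=1, depth 3).
Iteration 4: join on id=1 -> Jazz (id 1, parent_id=NULL, depth 4).
Iteration 5: parent_id is NULL; no match; recursion stops.
SUM(depth) = 0 + 1 + 2 + 3 + 4 = 10.

10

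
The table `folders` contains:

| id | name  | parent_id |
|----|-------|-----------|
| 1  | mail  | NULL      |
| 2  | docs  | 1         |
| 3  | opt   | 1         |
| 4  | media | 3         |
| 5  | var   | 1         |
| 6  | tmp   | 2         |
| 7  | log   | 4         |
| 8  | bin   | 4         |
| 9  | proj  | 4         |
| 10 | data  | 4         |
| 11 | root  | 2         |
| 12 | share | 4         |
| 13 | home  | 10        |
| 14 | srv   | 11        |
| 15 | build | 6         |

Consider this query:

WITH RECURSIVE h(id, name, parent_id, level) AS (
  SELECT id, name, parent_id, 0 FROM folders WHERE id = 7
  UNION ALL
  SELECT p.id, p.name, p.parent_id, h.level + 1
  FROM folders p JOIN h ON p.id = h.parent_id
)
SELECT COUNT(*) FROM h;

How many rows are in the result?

4

Base: id=7 (log), parent_id=4, level 0.
Iteration 1: join on id=4 -> media (id 4, parent_id=3, level 1).
Iteration 2: join on id=3 -> opt (id 3, parent_id=1, level 2).
Iteration 3: join on id=1 -> mail (id 1, parent_id=NULL, level 3).
Iteration 4: parent_id is NULL; no match; recursion stops.
Total rows emitted: 4.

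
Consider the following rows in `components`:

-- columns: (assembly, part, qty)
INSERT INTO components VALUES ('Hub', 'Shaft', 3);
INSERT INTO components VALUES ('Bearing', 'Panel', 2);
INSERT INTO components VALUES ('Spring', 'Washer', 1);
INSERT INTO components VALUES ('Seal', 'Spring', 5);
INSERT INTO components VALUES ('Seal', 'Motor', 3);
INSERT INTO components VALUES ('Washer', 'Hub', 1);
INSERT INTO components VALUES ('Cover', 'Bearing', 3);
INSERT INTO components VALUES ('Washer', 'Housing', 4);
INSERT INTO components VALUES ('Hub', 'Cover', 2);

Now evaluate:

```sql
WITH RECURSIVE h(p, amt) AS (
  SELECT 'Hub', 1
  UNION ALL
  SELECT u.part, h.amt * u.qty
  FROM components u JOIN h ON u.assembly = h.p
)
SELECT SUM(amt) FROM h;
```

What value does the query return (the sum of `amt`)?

Base: (Hub, amt=1).
Iteration 1: components of {Hub} -> Cover = 1*2 = 2, Shaft = 1*3 = 3.
Iteration 2: components of {Cover,Shaft} -> Bearing = 2*3 = 6.
Iteration 3: components of {Bearing} -> Panel = 6*2 = 12.
Iteration 4: no further components; recursion stops.
SUM(amt) = 1 + 2 + 3 + 6 + 12 = 24.

24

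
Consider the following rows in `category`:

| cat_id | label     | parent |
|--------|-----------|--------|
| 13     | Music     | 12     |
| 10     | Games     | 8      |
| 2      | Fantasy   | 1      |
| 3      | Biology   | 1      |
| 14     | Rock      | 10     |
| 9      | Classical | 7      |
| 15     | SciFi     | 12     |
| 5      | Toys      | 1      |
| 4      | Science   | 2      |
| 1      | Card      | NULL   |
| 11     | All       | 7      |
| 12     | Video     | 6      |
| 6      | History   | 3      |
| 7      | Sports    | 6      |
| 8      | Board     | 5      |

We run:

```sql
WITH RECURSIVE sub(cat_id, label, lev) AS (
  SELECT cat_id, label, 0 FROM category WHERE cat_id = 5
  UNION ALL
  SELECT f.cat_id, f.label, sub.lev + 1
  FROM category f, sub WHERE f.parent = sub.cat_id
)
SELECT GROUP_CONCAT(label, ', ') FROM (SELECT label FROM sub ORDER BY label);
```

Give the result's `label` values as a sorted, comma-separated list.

Base: cat_id=5 (Toys) at lev 0.
Iteration 1: rows with parent in {5} -> Board (id 8, lev 1).
Iteration 2: rows with parent in {8} -> Games (id 10, lev 2).
Iteration 3: rows with parent in {10} -> Rock (id 14, lev 3).
Iteration 4: no rows with parent in {14}; recursion stops.

Board, Games, Rock, Toys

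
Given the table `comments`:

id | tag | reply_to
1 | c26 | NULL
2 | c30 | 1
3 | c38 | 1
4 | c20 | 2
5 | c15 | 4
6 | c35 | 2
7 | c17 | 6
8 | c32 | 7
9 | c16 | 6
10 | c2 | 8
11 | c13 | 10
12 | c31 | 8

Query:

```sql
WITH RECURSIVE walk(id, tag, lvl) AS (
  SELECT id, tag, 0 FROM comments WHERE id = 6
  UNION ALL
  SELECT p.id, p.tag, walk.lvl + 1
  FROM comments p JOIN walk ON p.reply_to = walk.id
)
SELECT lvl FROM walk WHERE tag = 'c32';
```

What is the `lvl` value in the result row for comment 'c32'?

Base: id=6 (c35) at lvl 0.
Iteration 1: rows with reply_to in {6} -> c17 (id 7, lvl 1), c16 (id 9, lvl 1).
Iteration 2: rows with reply_to in {7,9} -> c32 (id 8, lvl 2).
Iteration 3: rows with reply_to in {8} -> c2 (id 10, lvl 3), c31 (id 12, lvl 3).
Iteration 4: rows with reply_to in {10,12} -> c13 (id 11, lvl 4).
Iteration 5: no rows with reply_to in {11}; recursion stops.

2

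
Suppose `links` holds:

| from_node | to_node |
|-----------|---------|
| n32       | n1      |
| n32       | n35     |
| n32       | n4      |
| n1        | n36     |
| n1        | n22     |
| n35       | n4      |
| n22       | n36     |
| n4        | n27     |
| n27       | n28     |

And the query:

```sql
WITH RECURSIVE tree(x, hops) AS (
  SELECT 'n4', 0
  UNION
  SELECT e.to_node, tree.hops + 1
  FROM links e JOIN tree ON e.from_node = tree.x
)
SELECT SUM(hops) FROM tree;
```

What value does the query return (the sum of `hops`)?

Base: (n4, hops=0).
Iteration 1: edges from {n4} -> (n27, hops=1).
Iteration 2: edges from {n27} -> (n28, hops=2).
Iteration 3: no outgoing edges from {n28}; recursion stops.
SUM(hops) = 0 + 1 + 2 = 3.

3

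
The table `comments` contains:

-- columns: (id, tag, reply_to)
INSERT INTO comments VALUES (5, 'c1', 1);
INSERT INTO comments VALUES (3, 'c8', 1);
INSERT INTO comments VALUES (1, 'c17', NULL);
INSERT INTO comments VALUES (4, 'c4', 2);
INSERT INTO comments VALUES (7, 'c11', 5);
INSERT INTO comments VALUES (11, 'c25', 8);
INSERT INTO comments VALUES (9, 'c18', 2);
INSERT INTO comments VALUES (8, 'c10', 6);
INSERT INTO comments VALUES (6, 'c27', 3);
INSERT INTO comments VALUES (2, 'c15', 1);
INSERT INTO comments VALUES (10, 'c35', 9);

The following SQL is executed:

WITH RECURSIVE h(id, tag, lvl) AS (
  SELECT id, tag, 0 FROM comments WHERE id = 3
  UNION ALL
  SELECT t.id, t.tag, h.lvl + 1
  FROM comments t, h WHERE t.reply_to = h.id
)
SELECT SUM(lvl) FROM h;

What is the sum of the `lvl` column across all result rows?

Base: id=3 (c8) at lvl 0.
Iteration 1: rows with reply_to in {3} -> c27 (id 6, lvl 1).
Iteration 2: rows with reply_to in {6} -> c10 (id 8, lvl 2).
Iteration 3: rows with reply_to in {8} -> c25 (id 11, lvl 3).
Iteration 4: no rows with reply_to in {11}; recursion stops.
SUM(lvl) = 0 + 1 + 2 + 3 = 6.

6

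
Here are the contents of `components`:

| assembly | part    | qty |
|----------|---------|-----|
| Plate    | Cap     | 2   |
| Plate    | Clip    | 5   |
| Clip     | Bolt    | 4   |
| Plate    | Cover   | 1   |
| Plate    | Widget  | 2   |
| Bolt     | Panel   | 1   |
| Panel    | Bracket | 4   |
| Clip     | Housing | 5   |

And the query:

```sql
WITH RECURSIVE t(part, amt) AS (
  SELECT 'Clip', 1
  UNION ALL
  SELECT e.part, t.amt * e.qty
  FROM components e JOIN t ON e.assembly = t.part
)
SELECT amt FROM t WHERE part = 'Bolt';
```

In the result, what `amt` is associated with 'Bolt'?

4

Base: (Clip, amt=1).
Iteration 1: components of {Clip} -> Bolt = 1*4 = 4, Housing = 1*5 = 5.
Iteration 2: components of {Bolt,Housing} -> Panel = 4*1 = 4.
Iteration 3: components of {Panel} -> Bracket = 4*4 = 16.
Iteration 4: no further components; recursion stops.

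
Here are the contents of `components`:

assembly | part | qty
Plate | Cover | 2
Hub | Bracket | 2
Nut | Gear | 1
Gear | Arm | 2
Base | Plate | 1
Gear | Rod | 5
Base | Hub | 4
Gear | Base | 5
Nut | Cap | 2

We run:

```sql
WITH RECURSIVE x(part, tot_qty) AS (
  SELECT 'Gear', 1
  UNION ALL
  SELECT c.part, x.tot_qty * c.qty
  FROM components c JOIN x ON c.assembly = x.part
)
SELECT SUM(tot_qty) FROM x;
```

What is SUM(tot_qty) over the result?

88

Base: (Gear, tot_qty=1).
Iteration 1: components of {Gear} -> Arm = 1*2 = 2, Base = 1*5 = 5, Rod = 1*5 = 5.
Iteration 2: components of {Arm,Base,Rod} -> Hub = 5*4 = 20, Plate = 5*1 = 5.
Iteration 3: components of {Hub,Plate} -> Bracket = 20*2 = 40, Cover = 5*2 = 10.
Iteration 4: no further components; recursion stops.
SUM(tot_qty) = 1 + 5 + 5 + 2 + 5 + 20 + 10 + 40 = 88.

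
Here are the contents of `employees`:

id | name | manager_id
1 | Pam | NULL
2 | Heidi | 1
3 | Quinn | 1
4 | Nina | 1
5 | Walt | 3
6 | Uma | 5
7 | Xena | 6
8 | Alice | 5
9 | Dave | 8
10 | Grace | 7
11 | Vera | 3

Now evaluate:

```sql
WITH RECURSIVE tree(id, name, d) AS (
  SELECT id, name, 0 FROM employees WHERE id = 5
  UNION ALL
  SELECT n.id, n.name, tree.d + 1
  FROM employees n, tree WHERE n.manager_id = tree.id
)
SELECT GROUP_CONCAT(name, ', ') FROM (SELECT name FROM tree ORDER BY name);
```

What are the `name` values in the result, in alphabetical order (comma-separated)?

Alice, Dave, Grace, Uma, Walt, Xena

Base: id=5 (Walt) at d 0.
Iteration 1: rows with manager_id in {5} -> Uma (id 6, d 1), Alice (id 8, d 1).
Iteration 2: rows with manager_id in {6,8} -> Xena (id 7, d 2), Dave (id 9, d 2).
Iteration 3: rows with manager_id in {7,9} -> Grace (id 10, d 3).
Iteration 4: no rows with manager_id in {10}; recursion stops.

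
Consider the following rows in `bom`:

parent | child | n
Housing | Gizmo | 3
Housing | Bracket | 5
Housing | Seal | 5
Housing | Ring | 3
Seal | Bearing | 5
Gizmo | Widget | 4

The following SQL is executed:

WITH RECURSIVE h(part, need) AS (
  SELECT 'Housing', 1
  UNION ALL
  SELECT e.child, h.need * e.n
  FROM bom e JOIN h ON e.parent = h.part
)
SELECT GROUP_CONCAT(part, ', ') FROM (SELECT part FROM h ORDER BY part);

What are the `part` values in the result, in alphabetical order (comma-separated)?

Base: (Housing, need=1).
Iteration 1: components of {Housing} -> Bracket = 1*5 = 5, Gizmo = 1*3 = 3, Ring = 1*3 = 3, Seal = 1*5 = 5.
Iteration 2: components of {Bracket,Gizmo,Ring,Seal} -> Bearing = 5*5 = 25, Widget = 3*4 = 12.
Iteration 3: no further components; recursion stops.

Bearing, Bracket, Gizmo, Housing, Ring, Seal, Widget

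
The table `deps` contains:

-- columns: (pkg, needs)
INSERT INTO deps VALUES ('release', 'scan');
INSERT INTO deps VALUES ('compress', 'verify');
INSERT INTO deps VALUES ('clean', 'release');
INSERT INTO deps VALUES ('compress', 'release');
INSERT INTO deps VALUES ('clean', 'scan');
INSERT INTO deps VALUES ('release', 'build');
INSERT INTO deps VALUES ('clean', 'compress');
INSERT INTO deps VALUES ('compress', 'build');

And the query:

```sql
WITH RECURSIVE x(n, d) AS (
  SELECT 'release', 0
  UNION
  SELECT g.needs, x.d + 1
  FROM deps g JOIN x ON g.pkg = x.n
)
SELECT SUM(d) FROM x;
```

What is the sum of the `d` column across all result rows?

Base: (release, d=0).
Iteration 1: edges from {release} -> (build, d=1), (scan, d=1).
Iteration 2: no outgoing edges from {build,scan}; recursion stops.
SUM(d) = 0 + 1 + 1 = 2.

2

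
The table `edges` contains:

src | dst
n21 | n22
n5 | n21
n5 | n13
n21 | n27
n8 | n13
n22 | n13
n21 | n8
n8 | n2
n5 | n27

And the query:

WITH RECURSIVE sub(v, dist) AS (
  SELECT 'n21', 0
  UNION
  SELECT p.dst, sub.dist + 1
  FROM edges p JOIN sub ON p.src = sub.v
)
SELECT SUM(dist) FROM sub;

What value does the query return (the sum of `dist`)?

7

Base: (n21, dist=0).
Iteration 1: edges from {n21} -> (n22, dist=1), (n27, dist=1), (n8, dist=1).
Iteration 2: edges from {n22,n27,n8} -> (n13, dist=2), (n2, dist=2). [UNION drops 1 duplicate row(s)]
Iteration 3: no outgoing edges from {n13,n2}; recursion stops.
SUM(dist) = 0 + 1 + 1 + 1 + 2 + 2 = 7.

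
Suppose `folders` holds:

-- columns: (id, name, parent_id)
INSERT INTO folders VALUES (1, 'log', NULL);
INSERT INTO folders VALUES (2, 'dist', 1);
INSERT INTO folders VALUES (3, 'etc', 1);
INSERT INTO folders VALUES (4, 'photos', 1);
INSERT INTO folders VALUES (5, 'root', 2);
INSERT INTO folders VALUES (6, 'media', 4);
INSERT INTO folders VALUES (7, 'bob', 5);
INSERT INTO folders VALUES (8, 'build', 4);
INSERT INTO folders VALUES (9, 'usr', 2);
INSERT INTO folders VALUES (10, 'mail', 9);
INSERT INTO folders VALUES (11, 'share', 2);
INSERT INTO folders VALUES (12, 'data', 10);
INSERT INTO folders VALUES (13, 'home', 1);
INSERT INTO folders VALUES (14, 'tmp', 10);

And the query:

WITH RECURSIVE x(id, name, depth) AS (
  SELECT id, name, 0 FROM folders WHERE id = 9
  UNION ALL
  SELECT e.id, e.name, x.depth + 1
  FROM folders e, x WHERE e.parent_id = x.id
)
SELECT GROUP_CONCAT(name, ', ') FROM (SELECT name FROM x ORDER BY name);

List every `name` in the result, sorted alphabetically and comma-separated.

Base: id=9 (usr) at depth 0.
Iteration 1: rows with parent_id in {9} -> mail (id 10, depth 1).
Iteration 2: rows with parent_id in {10} -> data (id 12, depth 2), tmp (id 14, depth 2).
Iteration 3: no rows with parent_id in {12,14}; recursion stops.

data, mail, tmp, usr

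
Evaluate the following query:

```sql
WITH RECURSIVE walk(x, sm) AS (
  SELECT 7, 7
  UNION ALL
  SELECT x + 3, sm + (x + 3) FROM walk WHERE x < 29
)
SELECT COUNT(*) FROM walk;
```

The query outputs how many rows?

9

Base: x=7, sm=7.
Iteration 1: 7 < 29 holds -> x = 7 + 3 = 10, sm = 7 + 10 = 17.
Iteration 2: 10 < 29 holds -> x = 10 + 3 = 13, sm = 17 + 13 = 30.
Iteration 3: 13 < 29 holds -> x = 13 + 3 = 16, sm = 30 + 16 = 46.
Iteration 4: 16 < 29 holds -> x = 16 + 3 = 19, sm = 46 + 19 = 65.
Iteration 5: 19 < 29 holds -> x = 19 + 3 = 22, sm = 65 + 22 = 87.
Iteration 6: 22 < 29 holds -> x = 22 + 3 = 25, sm = 87 + 25 = 112.
Iteration 7: 25 < 29 holds -> x = 25 + 3 = 28, sm = 112 + 28 = 140.
Iteration 8: 28 < 29 holds -> x = 28 + 3 = 31, sm = 140 + 31 = 171.
Iteration 9: 31 < 29 fails; recursion stops.
Total rows emitted: 9.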